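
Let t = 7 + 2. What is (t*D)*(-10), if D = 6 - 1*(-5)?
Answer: -990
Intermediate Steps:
t = 9
D = 11 (D = 6 + 5 = 11)
(t*D)*(-10) = (9*11)*(-10) = 99*(-10) = -990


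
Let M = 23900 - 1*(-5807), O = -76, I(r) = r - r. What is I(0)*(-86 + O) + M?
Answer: 29707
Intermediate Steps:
I(r) = 0
M = 29707 (M = 23900 + 5807 = 29707)
I(0)*(-86 + O) + M = 0*(-86 - 76) + 29707 = 0*(-162) + 29707 = 0 + 29707 = 29707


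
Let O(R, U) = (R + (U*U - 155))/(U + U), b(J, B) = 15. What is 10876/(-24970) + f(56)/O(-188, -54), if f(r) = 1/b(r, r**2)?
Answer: -14081866/32123905 ≈ -0.43836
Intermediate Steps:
O(R, U) = (-155 + R + U**2)/(2*U) (O(R, U) = (R + (U**2 - 155))/((2*U)) = (R + (-155 + U**2))*(1/(2*U)) = (-155 + R + U**2)*(1/(2*U)) = (-155 + R + U**2)/(2*U))
f(r) = 1/15
10876/(-24970) + f(56)/O(-188, -54) = 10876/(-24970) + 1/(15*(((1/2)*(-155 - 188 + (-54)**2)/(-54)))) = 10876*(-1/24970) + 1/(15*(((1/2)*(-1/54)*(-155 - 188 + 2916)))) = -5438/12485 + 1/(15*(((1/2)*(-1/54)*2573))) = -5438/12485 + 1/(15*(-2573/108)) = -5438/12485 + (1/15)*(-108/2573) = -5438/12485 - 36/12865 = -14081866/32123905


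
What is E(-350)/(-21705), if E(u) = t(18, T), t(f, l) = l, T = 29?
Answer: -29/21705 ≈ -0.0013361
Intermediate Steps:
E(u) = 29
E(-350)/(-21705) = 29/(-21705) = 29*(-1/21705) = -29/21705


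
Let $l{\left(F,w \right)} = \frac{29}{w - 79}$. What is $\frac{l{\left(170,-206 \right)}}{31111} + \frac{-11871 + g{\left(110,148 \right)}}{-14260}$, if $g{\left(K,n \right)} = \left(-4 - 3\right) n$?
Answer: $\frac{22888248881}{25287643020} \approx 0.90512$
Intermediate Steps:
$l{\left(F,w \right)} = \frac{29}{-79 + w}$
$g{\left(K,n \right)} = - 7 n$
$\frac{l{\left(170,-206 \right)}}{31111} + \frac{-11871 + g{\left(110,148 \right)}}{-14260} = \frac{29 \frac{1}{-79 - 206}}{31111} + \frac{-11871 - 1036}{-14260} = \frac{29}{-285} \cdot \frac{1}{31111} + \left(-11871 - 1036\right) \left(- \frac{1}{14260}\right) = 29 \left(- \frac{1}{285}\right) \frac{1}{31111} - - \frac{12907}{14260} = \left(- \frac{29}{285}\right) \frac{1}{31111} + \frac{12907}{14260} = - \frac{29}{8866635} + \frac{12907}{14260} = \frac{22888248881}{25287643020}$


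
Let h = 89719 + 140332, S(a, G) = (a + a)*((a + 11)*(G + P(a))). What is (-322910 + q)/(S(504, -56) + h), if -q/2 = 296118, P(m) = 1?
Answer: 915146/28321549 ≈ 0.032313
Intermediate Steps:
S(a, G) = 2*a*(1 + G)*(11 + a) (S(a, G) = (a + a)*((a + 11)*(G + 1)) = (2*a)*((11 + a)*(1 + G)) = (2*a)*((1 + G)*(11 + a)) = 2*a*(1 + G)*(11 + a))
q = -592236 (q = -2*296118 = -592236)
h = 230051
(-322910 + q)/(S(504, -56) + h) = (-322910 - 592236)/(2*504*(11 + 504 + 11*(-56) - 56*504) + 230051) = -915146/(2*504*(11 + 504 - 616 - 28224) + 230051) = -915146/(2*504*(-28325) + 230051) = -915146/(-28551600 + 230051) = -915146/(-28321549) = -915146*(-1/28321549) = 915146/28321549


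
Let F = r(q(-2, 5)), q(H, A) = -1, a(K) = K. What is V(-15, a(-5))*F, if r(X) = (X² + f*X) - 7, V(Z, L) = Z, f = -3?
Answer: 45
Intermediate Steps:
r(X) = -7 + X² - 3*X (r(X) = (X² - 3*X) - 7 = -7 + X² - 3*X)
F = -3 (F = -7 + (-1)² - 3*(-1) = -7 + 1 + 3 = -3)
V(-15, a(-5))*F = -15*(-3) = 45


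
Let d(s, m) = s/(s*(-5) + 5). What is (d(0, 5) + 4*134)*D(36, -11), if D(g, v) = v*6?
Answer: -35376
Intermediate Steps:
D(g, v) = 6*v
d(s, m) = s/(5 - 5*s) (d(s, m) = s/(-5*s + 5) = s/(5 - 5*s))
(d(0, 5) + 4*134)*D(36, -11) = (-1*0/(-5 + 5*0) + 4*134)*(6*(-11)) = (-1*0/(-5 + 0) + 536)*(-66) = (-1*0/(-5) + 536)*(-66) = (-1*0*(-⅕) + 536)*(-66) = (0 + 536)*(-66) = 536*(-66) = -35376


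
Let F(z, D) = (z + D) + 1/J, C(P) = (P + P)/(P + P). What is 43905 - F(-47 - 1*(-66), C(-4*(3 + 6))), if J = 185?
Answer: 8118724/185 ≈ 43885.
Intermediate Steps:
C(P) = 1 (C(P) = (2*P)/((2*P)) = (2*P)*(1/(2*P)) = 1)
F(z, D) = 1/185 + D + z (F(z, D) = (z + D) + 1/185 = (D + z) + 1/185 = 1/185 + D + z)
43905 - F(-47 - 1*(-66), C(-4*(3 + 6))) = 43905 - (1/185 + 1 + (-47 - 1*(-66))) = 43905 - (1/185 + 1 + (-47 + 66)) = 43905 - (1/185 + 1 + 19) = 43905 - 1*3701/185 = 43905 - 3701/185 = 8118724/185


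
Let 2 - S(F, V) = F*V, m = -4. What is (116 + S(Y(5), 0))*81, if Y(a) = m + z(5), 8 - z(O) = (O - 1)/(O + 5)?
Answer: 9558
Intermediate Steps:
z(O) = 8 - (-1 + O)/(5 + O) (z(O) = 8 - (O - 1)/(O + 5) = 8 - (-1 + O)/(5 + O))
Y(a) = 18/5 (Y(a) = -4 + (41 + 7*5)/(5 + 5) = -4 + (41 + 35)/10 = -4 + (1/10)*76 = -4 + 38/5 = 18/5)
S(F, V) = 2 - F*V
(116 + S(Y(5), 0))*81 = (116 + (2 - 1*18/5*0))*81 = (116 + (2 + 0))*81 = (116 + 2)*81 = 118*81 = 9558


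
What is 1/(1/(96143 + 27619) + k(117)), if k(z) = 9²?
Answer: 123762/10024723 ≈ 0.012346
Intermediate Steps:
k(z) = 81
1/(1/(96143 + 27619) + k(117)) = 1/(1/(96143 + 27619) + 81) = 1/(1/123762 + 81) = 1/(10024723/123762) = 123762/10024723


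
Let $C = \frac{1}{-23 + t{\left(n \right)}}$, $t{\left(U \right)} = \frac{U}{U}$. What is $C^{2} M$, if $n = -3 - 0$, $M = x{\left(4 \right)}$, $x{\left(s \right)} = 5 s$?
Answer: $\frac{5}{121} \approx 0.041322$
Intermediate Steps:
$M = 20$ ($M = 5 \cdot 4 = 20$)
$n = -3$ ($n = -3 + 0 = -3$)
$t{\left(U \right)} = 1$
$C = - \frac{1}{22}$ ($C = \frac{1}{-23 + 1} = \frac{1}{-22} = - \frac{1}{22} \approx -0.045455$)
$C^{2} M = \left(- \frac{1}{22}\right)^{2} \cdot 20 = \frac{1}{484} \cdot 20 = \frac{5}{121}$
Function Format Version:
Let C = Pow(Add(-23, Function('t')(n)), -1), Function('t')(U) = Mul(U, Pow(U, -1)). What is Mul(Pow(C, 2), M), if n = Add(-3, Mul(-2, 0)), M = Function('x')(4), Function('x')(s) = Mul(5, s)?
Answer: Rational(5, 121) ≈ 0.041322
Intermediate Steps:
M = 20 (M = Mul(5, 4) = 20)
n = -3 (n = Add(-3, 0) = -3)
Function('t')(U) = 1
C = Rational(-1, 22) (C = Pow(Add(-23, 1), -1) = Pow(-22, -1) = Rational(-1, 22) ≈ -0.045455)
Mul(Pow(C, 2), M) = Mul(Pow(Rational(-1, 22), 2), 20) = Mul(Rational(1, 484), 20) = Rational(5, 121)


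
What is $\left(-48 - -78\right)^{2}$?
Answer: $900$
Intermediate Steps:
$\left(-48 - -78\right)^{2} = \left(-48 + 78\right)^{2} = 30^{2} = 900$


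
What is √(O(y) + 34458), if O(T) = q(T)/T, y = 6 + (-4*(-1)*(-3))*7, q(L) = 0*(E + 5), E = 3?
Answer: √34458 ≈ 185.63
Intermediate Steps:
q(L) = 0 (q(L) = 0*(3 + 5) = 0*8 = 0)
y = -78 (y = 6 + (4*(-3))*7 = 6 - 12*7 = 6 - 84 = -78)
O(T) = 0 (O(T) = 0/T = 0)
√(O(y) + 34458) = √(0 + 34458) = √34458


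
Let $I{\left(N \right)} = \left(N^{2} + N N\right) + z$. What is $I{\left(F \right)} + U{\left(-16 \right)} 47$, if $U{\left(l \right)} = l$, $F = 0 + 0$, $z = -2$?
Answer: $-754$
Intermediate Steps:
$F = 0$
$I{\left(N \right)} = -2 + 2 N^{2}$ ($I{\left(N \right)} = \left(N^{2} + N N\right) - 2 = \left(N^{2} + N^{2}\right) - 2 = 2 N^{2} - 2 = -2 + 2 N^{2}$)
$I{\left(F \right)} + U{\left(-16 \right)} 47 = \left(-2 + 2 \cdot 0^{2}\right) - 752 = \left(-2 + 2 \cdot 0\right) - 752 = \left(-2 + 0\right) - 752 = -2 - 752 = -754$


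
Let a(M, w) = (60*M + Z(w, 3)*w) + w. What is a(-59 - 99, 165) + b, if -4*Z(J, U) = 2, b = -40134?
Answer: -99063/2 ≈ -49532.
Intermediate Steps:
Z(J, U) = -½ (Z(J, U) = -¼*2 = -½)
a(M, w) = w/2 + 60*M (a(M, w) = (60*M - w/2) + w = w/2 + 60*M)
a(-59 - 99, 165) + b = ((½)*165 + 60*(-59 - 99)) - 40134 = (165/2 + 60*(-158)) - 40134 = (165/2 - 9480) - 40134 = -18795/2 - 40134 = -99063/2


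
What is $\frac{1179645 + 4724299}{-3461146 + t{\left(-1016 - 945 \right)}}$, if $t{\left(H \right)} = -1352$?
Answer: $- \frac{2951972}{1731249} \approx -1.7051$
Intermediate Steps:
$\frac{1179645 + 4724299}{-3461146 + t{\left(-1016 - 945 \right)}} = \frac{1179645 + 4724299}{-3461146 - 1352} = \frac{5903944}{-3462498} = 5903944 \left(- \frac{1}{3462498}\right) = - \frac{2951972}{1731249}$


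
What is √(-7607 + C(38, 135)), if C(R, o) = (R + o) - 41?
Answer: 5*I*√299 ≈ 86.458*I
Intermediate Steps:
C(R, o) = -41 + R + o
√(-7607 + C(38, 135)) = √(-7607 + (-41 + 38 + 135)) = √(-7607 + 132) = √(-7475) = 5*I*√299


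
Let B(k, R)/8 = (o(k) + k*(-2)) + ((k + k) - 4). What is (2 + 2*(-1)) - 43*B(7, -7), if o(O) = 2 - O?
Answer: 3096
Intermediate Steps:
B(k, R) = -16 - 8*k (B(k, R) = 8*(((2 - k) + k*(-2)) + ((k + k) - 4)) = 8*(((2 - k) - 2*k) + (2*k - 4)) = 8*((2 - 3*k) + (-4 + 2*k)) = 8*(-2 - k) = -16 - 8*k)
(2 + 2*(-1)) - 43*B(7, -7) = (2 + 2*(-1)) - 43*(-16 - 8*7) = (2 - 2) - 43*(-16 - 56) = 0 - 43*(-72) = 0 + 3096 = 3096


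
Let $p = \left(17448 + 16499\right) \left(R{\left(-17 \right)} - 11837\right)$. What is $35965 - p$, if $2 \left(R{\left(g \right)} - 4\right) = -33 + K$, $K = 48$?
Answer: $\frac{802952427}{2} \approx 4.0148 \cdot 10^{8}$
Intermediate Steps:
$R{\left(g \right)} = \frac{23}{2}$ ($R{\left(g \right)} = 4 + \frac{-33 + 48}{2} = 4 + \frac{1}{2} \cdot 15 = 4 + \frac{15}{2} = \frac{23}{2}$)
$p = - \frac{802880497}{2}$ ($p = \left(17448 + 16499\right) \left(\frac{23}{2} - 11837\right) = 33947 \left(- \frac{23651}{2}\right) = - \frac{802880497}{2} \approx -4.0144 \cdot 10^{8}$)
$35965 - p = 35965 - - \frac{802880497}{2} = 35965 + \frac{802880497}{2} = \frac{802952427}{2}$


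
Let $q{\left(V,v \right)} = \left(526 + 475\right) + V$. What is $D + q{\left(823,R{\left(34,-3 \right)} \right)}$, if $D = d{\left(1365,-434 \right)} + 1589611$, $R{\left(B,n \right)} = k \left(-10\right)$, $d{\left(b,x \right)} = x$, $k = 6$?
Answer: $1591001$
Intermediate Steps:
$R{\left(B,n \right)} = -60$ ($R{\left(B,n \right)} = 6 \left(-10\right) = -60$)
$q{\left(V,v \right)} = 1001 + V$
$D = 1589177$ ($D = -434 + 1589611 = 1589177$)
$D + q{\left(823,R{\left(34,-3 \right)} \right)} = 1589177 + \left(1001 + 823\right) = 1589177 + 1824 = 1591001$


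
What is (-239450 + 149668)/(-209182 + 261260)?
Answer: -44891/26039 ≈ -1.7240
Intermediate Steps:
(-239450 + 149668)/(-209182 + 261260) = -89782/52078 = -89782*1/52078 = -44891/26039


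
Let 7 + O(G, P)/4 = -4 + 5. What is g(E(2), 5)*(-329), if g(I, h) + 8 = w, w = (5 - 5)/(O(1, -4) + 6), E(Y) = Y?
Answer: 2632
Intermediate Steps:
O(G, P) = -24 (O(G, P) = -28 + 4*(-4 + 5) = -28 + 4*1 = -28 + 4 = -24)
w = 0 (w = (5 - 5)/(-24 + 6) = 0/(-18) = 0*(-1/18) = 0)
g(I, h) = -8 (g(I, h) = -8 + 0 = -8)
g(E(2), 5)*(-329) = -8*(-329) = 2632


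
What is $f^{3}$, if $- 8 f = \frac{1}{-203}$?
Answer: $\frac{1}{4283098624} \approx 2.3348 \cdot 10^{-10}$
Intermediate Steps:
$f = \frac{1}{1624}$ ($f = - \frac{1}{8 \left(-203\right)} = \left(- \frac{1}{8}\right) \left(- \frac{1}{203}\right) = \frac{1}{1624} \approx 0.00061576$)
$f^{3} = \left(\frac{1}{1624}\right)^{3} = \frac{1}{4283098624}$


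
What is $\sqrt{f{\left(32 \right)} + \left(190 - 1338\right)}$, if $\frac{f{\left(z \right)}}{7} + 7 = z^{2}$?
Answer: $\sqrt{5971} \approx 77.272$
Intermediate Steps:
$f{\left(z \right)} = -49 + 7 z^{2}$
$\sqrt{f{\left(32 \right)} + \left(190 - 1338\right)} = \sqrt{\left(-49 + 7 \cdot 32^{2}\right) + \left(190 - 1338\right)} = \sqrt{\left(-49 + 7 \cdot 1024\right) - 1148} = \sqrt{\left(-49 + 7168\right) - 1148} = \sqrt{7119 - 1148} = \sqrt{5971}$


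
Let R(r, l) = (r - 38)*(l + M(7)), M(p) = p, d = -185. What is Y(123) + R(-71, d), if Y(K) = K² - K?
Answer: 34408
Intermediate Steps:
R(r, l) = (-38 + r)*(7 + l) (R(r, l) = (r - 38)*(l + 7) = (-38 + r)*(7 + l))
Y(123) + R(-71, d) = 123*(-1 + 123) + (-266 - 38*(-185) + 7*(-71) - 185*(-71)) = 123*122 + (-266 + 7030 - 497 + 13135) = 15006 + 19402 = 34408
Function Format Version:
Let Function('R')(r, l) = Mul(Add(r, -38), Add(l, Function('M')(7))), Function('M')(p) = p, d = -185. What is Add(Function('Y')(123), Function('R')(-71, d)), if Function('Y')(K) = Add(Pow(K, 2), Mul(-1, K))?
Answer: 34408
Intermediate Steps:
Function('R')(r, l) = Mul(Add(-38, r), Add(7, l)) (Function('R')(r, l) = Mul(Add(r, -38), Add(l, 7)) = Mul(Add(-38, r), Add(7, l)))
Add(Function('Y')(123), Function('R')(-71, d)) = Add(Mul(123, Add(-1, 123)), Add(-266, Mul(-38, -185), Mul(7, -71), Mul(-185, -71))) = Add(Mul(123, 122), Add(-266, 7030, -497, 13135)) = Add(15006, 19402) = 34408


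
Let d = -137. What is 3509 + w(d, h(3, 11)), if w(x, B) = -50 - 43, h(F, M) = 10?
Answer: 3416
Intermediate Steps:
w(x, B) = -93
3509 + w(d, h(3, 11)) = 3509 - 93 = 3416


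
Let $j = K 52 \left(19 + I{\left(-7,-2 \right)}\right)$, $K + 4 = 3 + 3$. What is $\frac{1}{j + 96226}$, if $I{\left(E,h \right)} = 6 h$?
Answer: $\frac{1}{96954} \approx 1.0314 \cdot 10^{-5}$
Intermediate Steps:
$K = 2$ ($K = -4 + \left(3 + 3\right) = -4 + 6 = 2$)
$j = 728$ ($j = 2 \cdot 52 \left(19 + 6 \left(-2\right)\right) = 2 \cdot 52 \left(19 - 12\right) = 2 \cdot 52 \cdot 7 = 2 \cdot 364 = 728$)
$\frac{1}{j + 96226} = \frac{1}{728 + 96226} = \frac{1}{96954}$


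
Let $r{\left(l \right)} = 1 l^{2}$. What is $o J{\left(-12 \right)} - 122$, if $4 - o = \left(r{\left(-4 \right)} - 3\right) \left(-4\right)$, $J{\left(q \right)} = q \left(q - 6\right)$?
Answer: $11974$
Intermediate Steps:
$J{\left(q \right)} = q \left(-6 + q\right)$
$r{\left(l \right)} = l^{2}$
$o = 56$ ($o = 4 - \left(\left(-4\right)^{2} - 3\right) \left(-4\right) = 4 - \left(16 - 3\right) \left(-4\right) = 4 - 13 \left(-4\right) = 4 - -52 = 4 + 52 = 56$)
$o J{\left(-12 \right)} - 122 = 56 \left(- 12 \left(-6 - 12\right)\right) - 122 = 56 \left(\left(-12\right) \left(-18\right)\right) - 122 = 56 \cdot 216 - 122 = 12096 - 122 = 11974$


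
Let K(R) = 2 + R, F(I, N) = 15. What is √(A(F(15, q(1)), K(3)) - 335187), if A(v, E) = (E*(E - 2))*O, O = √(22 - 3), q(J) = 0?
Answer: √(-335187 + 15*√19) ≈ 578.9*I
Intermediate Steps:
O = √19 ≈ 4.3589
A(v, E) = E*√19*(-2 + E) (A(v, E) = (E*(E - 2))*√19 = (E*(-2 + E))*√19 = E*√19*(-2 + E))
√(A(F(15, q(1)), K(3)) - 335187) = √((2 + 3)*√19*(-2 + (2 + 3)) - 335187) = √(5*√19*(-2 + 5) - 335187) = √(5*√19*3 - 335187) = √(15*√19 - 335187) = √(-335187 + 15*√19)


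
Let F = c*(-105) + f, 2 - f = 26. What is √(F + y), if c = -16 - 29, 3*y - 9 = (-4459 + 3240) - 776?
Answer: √4039 ≈ 63.553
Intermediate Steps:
f = -24 (f = 2 - 1*26 = 2 - 26 = -24)
y = -662 (y = 3 + ((-4459 + 3240) - 776)/3 = 3 + (-1219 - 776)/3 = 3 + (⅓)*(-1995) = 3 - 665 = -662)
c = -45
F = 4701 (F = -45*(-105) - 24 = 4725 - 24 = 4701)
√(F + y) = √(4701 - 662) = √4039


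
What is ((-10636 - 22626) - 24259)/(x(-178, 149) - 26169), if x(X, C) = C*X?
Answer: 57521/52691 ≈ 1.0917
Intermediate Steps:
((-10636 - 22626) - 24259)/(x(-178, 149) - 26169) = ((-10636 - 22626) - 24259)/(149*(-178) - 26169) = (-33262 - 24259)/(-26522 - 26169) = -57521/(-52691) = -57521*(-1/52691) = 57521/52691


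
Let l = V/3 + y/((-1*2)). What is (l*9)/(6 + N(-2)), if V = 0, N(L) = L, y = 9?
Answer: -81/8 ≈ -10.125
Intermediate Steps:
l = -9/2 (l = 0/3 + 9/((-1*2)) = 0*(⅓) + 9/(-2) = 0 + 9*(-½) = 0 - 9/2 = -9/2 ≈ -4.5000)
(l*9)/(6 + N(-2)) = (-9/2*9)/(6 - 2) = -81/2/4 = -81/2*¼ = -81/8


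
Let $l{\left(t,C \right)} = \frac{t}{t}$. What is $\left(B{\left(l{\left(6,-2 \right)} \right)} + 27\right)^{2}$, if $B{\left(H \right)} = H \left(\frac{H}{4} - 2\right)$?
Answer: $\frac{10201}{16} \approx 637.56$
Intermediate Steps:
$l{\left(t,C \right)} = 1$
$B{\left(H \right)} = H \left(-2 + \frac{H}{4}\right)$ ($B{\left(H \right)} = H \left(H \frac{1}{4} - 2\right) = H \left(\frac{H}{4} - 2\right) = H \left(-2 + \frac{H}{4}\right)$)
$\left(B{\left(l{\left(6,-2 \right)} \right)} + 27\right)^{2} = \left(\frac{1}{4} \cdot 1 \left(-8 + 1\right) + 27\right)^{2} = \left(\frac{1}{4} \cdot 1 \left(-7\right) + 27\right)^{2} = \left(- \frac{7}{4} + 27\right)^{2} = \left(\frac{101}{4}\right)^{2} = \frac{10201}{16}$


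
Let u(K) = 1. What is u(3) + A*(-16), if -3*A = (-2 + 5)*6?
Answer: 97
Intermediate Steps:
A = -6 (A = -(-2 + 5)*6/3 = -6 ≈ -6.0000)
u(3) + A*(-16) = 1 - 6*(-16) = 1 + 96 = 97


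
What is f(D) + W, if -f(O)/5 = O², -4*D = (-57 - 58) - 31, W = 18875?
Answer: 48855/4 ≈ 12214.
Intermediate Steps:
D = 73/2 (D = -((-57 - 58) - 31)/4 = -(-115 - 31)/4 = -¼*(-146) = 73/2 ≈ 36.500)
f(O) = -5*O²
f(D) + W = -5*(73/2)² + 18875 = -5*5329/4 + 18875 = -26645/4 + 18875 = 48855/4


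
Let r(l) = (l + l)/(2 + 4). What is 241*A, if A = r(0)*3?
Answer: 0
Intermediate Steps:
r(l) = l/3 (r(l) = (2*l)/6 = (2*l)*(⅙) = l/3)
A = 0 (A = ((⅓)*0)*3 = 0*3 = 0)
241*A = 241*0 = 0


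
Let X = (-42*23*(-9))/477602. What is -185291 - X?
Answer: -44247680438/238801 ≈ -1.8529e+5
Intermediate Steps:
X = 4347/238801 (X = -966*(-9)*(1/477602) = 8694*(1/477602) = 4347/238801 ≈ 0.018203)
-185291 - X = -185291 - 1*4347/238801 = -185291 - 4347/238801 = -44247680438/238801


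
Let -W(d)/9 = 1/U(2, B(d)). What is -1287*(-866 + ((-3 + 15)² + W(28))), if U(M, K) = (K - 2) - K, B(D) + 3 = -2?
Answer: 1846845/2 ≈ 9.2342e+5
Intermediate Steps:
B(D) = -5 (B(D) = -3 - 2 = -5)
U(M, K) = -2 (U(M, K) = (-2 + K) - K = -2)
W(d) = 9/2 (W(d) = -9/(-2) = -9*(-½) = 9/2)
-1287*(-866 + ((-3 + 15)² + W(28))) = -1287*(-866 + ((-3 + 15)² + 9/2)) = -1287*(-866 + (12² + 9/2)) = -1287*(-866 + (144 + 9/2)) = -1287*(-866 + 297/2) = -1287*(-1435/2) = 1846845/2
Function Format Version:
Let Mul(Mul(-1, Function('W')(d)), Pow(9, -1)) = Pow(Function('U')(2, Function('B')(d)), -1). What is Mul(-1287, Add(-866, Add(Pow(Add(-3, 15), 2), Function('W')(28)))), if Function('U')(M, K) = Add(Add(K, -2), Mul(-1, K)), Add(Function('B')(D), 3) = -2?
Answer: Rational(1846845, 2) ≈ 9.2342e+5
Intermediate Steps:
Function('B')(D) = -5 (Function('B')(D) = Add(-3, -2) = -5)
Function('U')(M, K) = -2 (Function('U')(M, K) = Add(Add(-2, K), Mul(-1, K)) = -2)
Function('W')(d) = Rational(9, 2) (Function('W')(d) = Mul(-9, Pow(-2, -1)) = Mul(-9, Rational(-1, 2)) = Rational(9, 2))
Mul(-1287, Add(-866, Add(Pow(Add(-3, 15), 2), Function('W')(28)))) = Mul(-1287, Add(-866, Add(Pow(Add(-3, 15), 2), Rational(9, 2)))) = Mul(-1287, Add(-866, Add(Pow(12, 2), Rational(9, 2)))) = Mul(-1287, Add(-866, Add(144, Rational(9, 2)))) = Mul(-1287, Add(-866, Rational(297, 2))) = Mul(-1287, Rational(-1435, 2)) = Rational(1846845, 2)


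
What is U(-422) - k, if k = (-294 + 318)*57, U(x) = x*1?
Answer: -1790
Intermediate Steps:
U(x) = x
k = 1368 (k = 24*57 = 1368)
U(-422) - k = -422 - 1*1368 = -422 - 1368 = -1790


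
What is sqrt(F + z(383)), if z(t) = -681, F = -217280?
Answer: I*sqrt(217961) ≈ 466.86*I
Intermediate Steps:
sqrt(F + z(383)) = sqrt(-217280 - 681) = sqrt(-217961) = I*sqrt(217961)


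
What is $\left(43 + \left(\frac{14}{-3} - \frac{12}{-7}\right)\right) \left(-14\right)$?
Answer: $- \frac{1682}{3} \approx -560.67$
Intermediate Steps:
$\left(43 + \left(\frac{14}{-3} - \frac{12}{-7}\right)\right) \left(-14\right) = \left(43 + \left(14 \left(- \frac{1}{3}\right) - - \frac{12}{7}\right)\right) \left(-14\right) = \left(43 + \left(- \frac{14}{3} + \frac{12}{7}\right)\right) \left(-14\right) = \left(43 - \frac{62}{21}\right) \left(-14\right) = \frac{841}{21} \left(-14\right) = - \frac{1682}{3}$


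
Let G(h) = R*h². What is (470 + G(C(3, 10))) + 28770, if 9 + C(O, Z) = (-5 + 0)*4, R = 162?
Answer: 165482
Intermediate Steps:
C(O, Z) = -29 (C(O, Z) = -9 + (-5 + 0)*4 = -9 - 5*4 = -9 - 20 = -29)
G(h) = 162*h²
(470 + G(C(3, 10))) + 28770 = (470 + 162*(-29)²) + 28770 = (470 + 162*841) + 28770 = (470 + 136242) + 28770 = 136712 + 28770 = 165482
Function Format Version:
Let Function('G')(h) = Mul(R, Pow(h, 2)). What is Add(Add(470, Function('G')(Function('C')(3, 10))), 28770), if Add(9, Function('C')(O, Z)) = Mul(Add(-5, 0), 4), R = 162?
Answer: 165482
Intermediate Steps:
Function('C')(O, Z) = -29 (Function('C')(O, Z) = Add(-9, Mul(Add(-5, 0), 4)) = Add(-9, Mul(-5, 4)) = Add(-9, -20) = -29)
Function('G')(h) = Mul(162, Pow(h, 2))
Add(Add(470, Function('G')(Function('C')(3, 10))), 28770) = Add(Add(470, Mul(162, Pow(-29, 2))), 28770) = Add(Add(470, Mul(162, 841)), 28770) = Add(Add(470, 136242), 28770) = Add(136712, 28770) = 165482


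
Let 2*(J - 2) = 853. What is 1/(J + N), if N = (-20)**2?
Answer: 2/1657 ≈ 0.0012070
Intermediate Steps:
J = 857/2 (J = 2 + (1/2)*853 = 2 + 853/2 = 857/2 ≈ 428.50)
N = 400
1/(J + N) = 1/(857/2 + 400) = 1/(1657/2) = 2/1657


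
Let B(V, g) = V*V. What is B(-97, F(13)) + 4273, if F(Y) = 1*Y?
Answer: 13682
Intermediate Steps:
F(Y) = Y
B(V, g) = V²
B(-97, F(13)) + 4273 = (-97)² + 4273 = 9409 + 4273 = 13682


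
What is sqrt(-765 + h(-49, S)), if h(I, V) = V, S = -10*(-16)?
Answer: 11*I*sqrt(5) ≈ 24.597*I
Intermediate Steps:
S = 160
sqrt(-765 + h(-49, S)) = sqrt(-765 + 160) = sqrt(-605) = 11*I*sqrt(5)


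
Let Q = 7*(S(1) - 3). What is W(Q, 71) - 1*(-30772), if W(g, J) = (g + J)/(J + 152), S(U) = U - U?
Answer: 6862206/223 ≈ 30772.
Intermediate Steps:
S(U) = 0
Q = -21 (Q = 7*(0 - 3) = 7*(-3) = -21)
W(g, J) = (J + g)/(152 + J)
W(Q, 71) - 1*(-30772) = (71 - 21)/(152 + 71) - 1*(-30772) = 50/223 + 30772 = 6862206/223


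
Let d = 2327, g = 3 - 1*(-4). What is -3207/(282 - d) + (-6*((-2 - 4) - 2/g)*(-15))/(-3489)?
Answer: 28807587/16648345 ≈ 1.7304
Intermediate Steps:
g = 7 (g = 3 + 4 = 7)
-3207/(282 - d) + (-6*((-2 - 4) - 2/g)*(-15))/(-3489) = -3207/(282 - 1*2327) + (-6*((-2 - 4) - 2/7)*(-15))/(-3489) = -3207/(282 - 2327) + (-6*(-6 - 2*⅐)*(-15))*(-1/3489) = -3207/(-2045) + (-6*(-6 - 2/7)*(-15))*(-1/3489) = -3207*(-1/2045) + (-6*(-44/7)*(-15))*(-1/3489) = 3207/2045 + ((264/7)*(-15))*(-1/3489) = 3207/2045 - 3960/7*(-1/3489) = 3207/2045 + 1320/8141 = 28807587/16648345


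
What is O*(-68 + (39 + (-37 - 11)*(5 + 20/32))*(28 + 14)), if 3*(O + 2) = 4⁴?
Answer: -2442500/3 ≈ -8.1417e+5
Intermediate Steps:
O = 250/3 (O = -2 + (⅓)*4⁴ = -2 + (⅓)*256 = -2 + 256/3 = 250/3 ≈ 83.333)
O*(-68 + (39 + (-37 - 11)*(5 + 20/32))*(28 + 14)) = 250*(-68 + (39 + (-37 - 11)*(5 + 20/32))*(28 + 14))/3 = 250*(-68 + (39 - 48*(5 + 20*(1/32)))*42)/3 = 250*(-68 + (39 - 48*(5 + 5/8))*42)/3 = 250*(-68 + (39 - 48*45/8)*42)/3 = 250*(-68 + (39 - 270)*42)/3 = 250*(-68 - 231*42)/3 = 250*(-68 - 9702)/3 = (250/3)*(-9770) = -2442500/3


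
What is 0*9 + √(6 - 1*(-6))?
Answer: 2*√3 ≈ 3.4641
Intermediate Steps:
0*9 + √(6 - 1*(-6)) = 0 + √(6 + 6) = 0 + √12 = 0 + 2*√3 = 2*√3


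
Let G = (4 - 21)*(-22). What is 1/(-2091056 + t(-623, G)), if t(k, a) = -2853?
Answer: -1/2093909 ≈ -4.7758e-7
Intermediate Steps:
G = 374 (G = -17*(-22) = 374)
1/(-2091056 + t(-623, G)) = 1/(-2091056 - 2853) = 1/(-2093909) = -1/2093909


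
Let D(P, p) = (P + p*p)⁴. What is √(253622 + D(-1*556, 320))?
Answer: √107582539810118766518 ≈ 1.0372e+10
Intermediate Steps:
D(P, p) = (P + p²)⁴
√(253622 + D(-1*556, 320)) = √(253622 + (-1*556 + 320²)⁴) = √(253622 + (-556 + 102400)⁴) = √(253622 + 101844⁴) = √(253622 + 107582539810118512896) = √107582539810118766518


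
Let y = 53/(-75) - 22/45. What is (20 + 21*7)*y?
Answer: -44923/225 ≈ -199.66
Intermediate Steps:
y = -269/225 (y = 53*(-1/75) - 22*1/45 = -53/75 - 22/45 = -269/225 ≈ -1.1956)
(20 + 21*7)*y = (20 + 21*7)*(-269/225) = (20 + 147)*(-269/225) = 167*(-269/225) = -44923/225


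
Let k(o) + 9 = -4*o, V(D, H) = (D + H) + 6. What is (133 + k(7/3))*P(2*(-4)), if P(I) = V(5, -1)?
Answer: 3440/3 ≈ 1146.7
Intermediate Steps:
V(D, H) = 6 + D + H
P(I) = 10 (P(I) = 6 + 5 - 1 = 10)
k(o) = -9 - 4*o
(133 + k(7/3))*P(2*(-4)) = (133 + (-9 - 28/3))*10 = (133 - 55/3)*10 = (344/3)*10 = 3440/3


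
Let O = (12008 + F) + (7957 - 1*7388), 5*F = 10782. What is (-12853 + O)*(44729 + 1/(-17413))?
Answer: 7322898846552/87065 ≈ 8.4108e+7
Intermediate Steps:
F = 10782/5 (F = (1/5)*10782 = 10782/5 ≈ 2156.4)
O = 73667/5 (O = (12008 + 10782/5) + (7957 - 1*7388) = 70822/5 + (7957 - 7388) = 70822/5 + 569 = 73667/5 ≈ 14733.)
(-12853 + O)*(44729 + 1/(-17413)) = (-12853 + 73667/5)*(44729 + 1/(-17413)) = 9402*(44729 - 1/17413)/5 = (9402/5)*(778866076/17413) = 7322898846552/87065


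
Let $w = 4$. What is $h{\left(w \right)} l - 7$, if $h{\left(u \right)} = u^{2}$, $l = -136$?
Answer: $-2183$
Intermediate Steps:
$h{\left(w \right)} l - 7 = 4^{2} \left(-136\right) - 7 = 16 \left(-136\right) - 7 = -2176 - 7 = -2183$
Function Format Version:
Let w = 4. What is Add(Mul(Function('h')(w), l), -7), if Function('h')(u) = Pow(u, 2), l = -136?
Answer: -2183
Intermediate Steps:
Add(Mul(Function('h')(w), l), -7) = Add(Mul(Pow(4, 2), -136), -7) = Add(Mul(16, -136), -7) = Add(-2176, -7) = -2183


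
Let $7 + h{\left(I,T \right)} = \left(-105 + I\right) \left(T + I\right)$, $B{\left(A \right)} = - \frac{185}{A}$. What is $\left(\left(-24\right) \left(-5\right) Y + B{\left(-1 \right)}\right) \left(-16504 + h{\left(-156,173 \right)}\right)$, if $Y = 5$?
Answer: $-16444180$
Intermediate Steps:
$h{\left(I,T \right)} = -7 + \left(-105 + I\right) \left(I + T\right)$ ($h{\left(I,T \right)} = -7 + \left(-105 + I\right) \left(T + I\right) = -7 + \left(-105 + I\right) \left(I + T\right)$)
$\left(\left(-24\right) \left(-5\right) Y + B{\left(-1 \right)}\right) \left(-16504 + h{\left(-156,173 \right)}\right) = \left(\left(-24\right) \left(-5\right) 5 - \frac{185}{-1}\right) \left(-16504 - \left(28780 - 24336\right)\right) = \left(120 \cdot 5 - -185\right) \left(-16504 - 4444\right) = \left(600 + 185\right) \left(-16504 - 4444\right) = 785 \left(-20948\right) = -16444180$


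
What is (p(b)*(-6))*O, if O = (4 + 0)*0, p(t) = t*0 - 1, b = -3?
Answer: 0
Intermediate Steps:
p(t) = -1 (p(t) = 0 - 1 = -1)
O = 0 (O = 4*0 = 0)
(p(b)*(-6))*O = -1*(-6)*0 = 6*0 = 0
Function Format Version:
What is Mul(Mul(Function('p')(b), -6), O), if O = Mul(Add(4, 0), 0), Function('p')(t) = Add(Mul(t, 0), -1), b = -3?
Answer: 0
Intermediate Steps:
Function('p')(t) = -1 (Function('p')(t) = Add(0, -1) = -1)
O = 0 (O = Mul(4, 0) = 0)
Mul(Mul(Function('p')(b), -6), O) = Mul(Mul(-1, -6), 0) = Mul(6, 0) = 0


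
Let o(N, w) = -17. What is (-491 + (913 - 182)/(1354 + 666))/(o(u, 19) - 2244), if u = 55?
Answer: 991089/4567220 ≈ 0.21700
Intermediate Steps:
(-491 + (913 - 182)/(1354 + 666))/(o(u, 19) - 2244) = (-491 + (913 - 182)/(1354 + 666))/(-17 - 2244) = (-491 + 731/2020)/(-2261) = (-491 + 731*(1/2020))*(-1/2261) = (-491 + 731/2020)*(-1/2261) = -991089/2020*(-1/2261) = 991089/4567220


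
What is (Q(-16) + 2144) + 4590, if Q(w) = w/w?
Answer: 6735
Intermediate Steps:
Q(w) = 1
(Q(-16) + 2144) + 4590 = (1 + 2144) + 4590 = 2145 + 4590 = 6735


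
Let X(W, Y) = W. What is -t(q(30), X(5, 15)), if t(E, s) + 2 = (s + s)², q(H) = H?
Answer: -98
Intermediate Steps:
t(E, s) = -2 + 4*s² (t(E, s) = -2 + (s + s)² = -2 + (2*s)² = -2 + 4*s²)
-t(q(30), X(5, 15)) = -(-2 + 4*5²) = -(-2 + 4*25) = -(-2 + 100) = -1*98 = -98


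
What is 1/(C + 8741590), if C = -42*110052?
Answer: 1/4119406 ≈ 2.4275e-7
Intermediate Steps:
C = -4622184
1/(C + 8741590) = 1/(-4622184 + 8741590) = 1/4119406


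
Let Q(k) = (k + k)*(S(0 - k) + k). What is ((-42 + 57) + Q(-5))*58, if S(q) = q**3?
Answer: -68730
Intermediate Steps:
Q(k) = 2*k*(k - k**3) (Q(k) = (k + k)*((0 - k)**3 + k) = (2*k)*((-k)**3 + k) = (2*k)*(-k**3 + k) = (2*k)*(k - k**3) = 2*k*(k - k**3))
((-42 + 57) + Q(-5))*58 = ((-42 + 57) + 2*(-5)**2*(1 - 1*(-5)**2))*58 = (15 + 2*25*(1 - 1*25))*58 = (15 + 2*25*(1 - 25))*58 = (15 + 2*25*(-24))*58 = (15 - 1200)*58 = -1185*58 = -68730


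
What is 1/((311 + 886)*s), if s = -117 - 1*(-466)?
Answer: 1/417753 ≈ 2.3938e-6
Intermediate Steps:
s = 349 (s = -117 + 466 = 349)
1/((311 + 886)*s) = 1/((311 + 886)*349) = (1/349)/1197 = (1/1197)*(1/349) = 1/417753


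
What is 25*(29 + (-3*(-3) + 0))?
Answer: 950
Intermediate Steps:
25*(29 + (-3*(-3) + 0)) = 25*(29 + (9 + 0)) = 25*(29 + 9) = 25*38 = 950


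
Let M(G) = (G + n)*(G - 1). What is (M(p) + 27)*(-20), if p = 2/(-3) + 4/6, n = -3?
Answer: -600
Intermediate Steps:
p = 0 (p = 2*(-1/3) + 4*(1/6) = -2/3 + 2/3 = 0)
M(G) = (-1 + G)*(-3 + G) (M(G) = (G - 3)*(G - 1) = (-3 + G)*(-1 + G) = (-1 + G)*(-3 + G))
(M(p) + 27)*(-20) = ((3 + 0**2 - 4*0) + 27)*(-20) = ((3 + 0 + 0) + 27)*(-20) = (3 + 27)*(-20) = 30*(-20) = -600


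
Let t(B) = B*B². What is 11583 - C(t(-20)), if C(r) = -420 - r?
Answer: 4003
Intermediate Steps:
t(B) = B³
11583 - C(t(-20)) = 11583 - (-420 - 1*(-20)³) = 11583 - (-420 - 1*(-8000)) = 11583 - (-420 + 8000) = 11583 - 1*7580 = 11583 - 7580 = 4003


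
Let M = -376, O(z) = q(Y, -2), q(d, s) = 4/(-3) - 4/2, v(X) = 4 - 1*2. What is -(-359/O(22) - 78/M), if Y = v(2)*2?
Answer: -101433/940 ≈ -107.91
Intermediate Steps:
v(X) = 2 (v(X) = 4 - 2 = 2)
Y = 4 (Y = 2*2 = 4)
q(d, s) = -10/3 (q(d, s) = 4*(-⅓) - 4*½ = -4/3 - 2 = -10/3)
O(z) = -10/3
-(-359/O(22) - 78/M) = -(-359/(-10/3) - 78/(-376)) = -(-359*(-3/10) - 78*(-1/376)) = -(1077/10 + 39/188) = -1*101433/940 = -101433/940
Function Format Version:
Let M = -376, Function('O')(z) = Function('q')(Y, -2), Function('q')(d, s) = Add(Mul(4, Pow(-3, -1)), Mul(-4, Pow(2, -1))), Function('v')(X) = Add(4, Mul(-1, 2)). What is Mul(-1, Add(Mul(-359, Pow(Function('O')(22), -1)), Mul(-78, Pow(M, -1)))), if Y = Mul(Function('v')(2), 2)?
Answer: Rational(-101433, 940) ≈ -107.91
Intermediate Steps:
Function('v')(X) = 2 (Function('v')(X) = Add(4, -2) = 2)
Y = 4 (Y = Mul(2, 2) = 4)
Function('q')(d, s) = Rational(-10, 3) (Function('q')(d, s) = Add(Mul(4, Rational(-1, 3)), Mul(-4, Rational(1, 2))) = Add(Rational(-4, 3), -2) = Rational(-10, 3))
Function('O')(z) = Rational(-10, 3)
Mul(-1, Add(Mul(-359, Pow(Function('O')(22), -1)), Mul(-78, Pow(M, -1)))) = Mul(-1, Add(Mul(-359, Pow(Rational(-10, 3), -1)), Mul(-78, Pow(-376, -1)))) = Mul(-1, Add(Mul(-359, Rational(-3, 10)), Mul(-78, Rational(-1, 376)))) = Mul(-1, Add(Rational(1077, 10), Rational(39, 188))) = Mul(-1, Rational(101433, 940)) = Rational(-101433, 940)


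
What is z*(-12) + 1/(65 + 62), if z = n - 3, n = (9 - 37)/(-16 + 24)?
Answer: 9907/127 ≈ 78.008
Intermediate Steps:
n = -7/2 (n = -28/8 = -28*⅛ = -7/2 ≈ -3.5000)
z = -13/2 (z = -7/2 - 3 = -13/2 ≈ -6.5000)
z*(-12) + 1/(65 + 62) = -13/2*(-12) + 1/(65 + 62) = 78 + 1/127 = 9907/127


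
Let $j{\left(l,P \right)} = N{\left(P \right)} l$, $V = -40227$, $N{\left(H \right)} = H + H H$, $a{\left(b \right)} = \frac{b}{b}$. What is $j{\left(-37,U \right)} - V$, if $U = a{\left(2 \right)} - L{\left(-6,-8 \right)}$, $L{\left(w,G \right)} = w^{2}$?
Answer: $-3803$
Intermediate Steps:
$a{\left(b \right)} = 1$
$N{\left(H \right)} = H + H^{2}$
$U = -35$ ($U = 1 - \left(-6\right)^{2} = 1 - 36 = -35$)
$j{\left(l,P \right)} = P l \left(1 + P\right)$ ($j{\left(l,P \right)} = P \left(1 + P\right) l = P l \left(1 + P\right)$)
$j{\left(-37,U \right)} - V = \left(-35\right) \left(-37\right) \left(1 - 35\right) - -40227 = \left(-35\right) \left(-37\right) \left(-34\right) + 40227 = -44030 + 40227 = -3803$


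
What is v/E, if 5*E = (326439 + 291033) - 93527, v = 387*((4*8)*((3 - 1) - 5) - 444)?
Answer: -208980/104789 ≈ -1.9943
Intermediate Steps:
v = -208980 (v = 387*(32*(2 - 5) - 444) = 387*(32*(-3) - 444) = 387*(-96 - 444) = 387*(-540) = -208980)
E = 104789 (E = ((326439 + 291033) - 93527)/5 = (617472 - 93527)/5 = (1/5)*523945 = 104789)
v/E = -208980/104789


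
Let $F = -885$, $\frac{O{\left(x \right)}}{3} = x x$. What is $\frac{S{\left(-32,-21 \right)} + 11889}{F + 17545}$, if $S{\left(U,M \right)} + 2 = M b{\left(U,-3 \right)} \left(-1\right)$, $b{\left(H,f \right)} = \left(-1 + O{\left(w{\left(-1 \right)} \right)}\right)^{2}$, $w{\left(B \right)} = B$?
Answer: $\frac{11971}{16660} \approx 0.71855$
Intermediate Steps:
$O{\left(x \right)} = 3 x^{2}$ ($O{\left(x \right)} = 3 x x = 3 x^{2}$)
$b{\left(H,f \right)} = 4$ ($b{\left(H,f \right)} = \left(-1 + 3 \left(-1\right)^{2}\right)^{2} = \left(-1 + 3 \cdot 1\right)^{2} = \left(-1 + 3\right)^{2} = 2^{2} = 4$)
$S{\left(U,M \right)} = -2 - 4 M$ ($S{\left(U,M \right)} = -2 + M 4 \left(-1\right) = -2 + 4 M \left(-1\right) = -2 - 4 M$)
$\frac{S{\left(-32,-21 \right)} + 11889}{F + 17545} = \frac{\left(-2 - -84\right) + 11889}{-885 + 17545} = \frac{\left(-2 + 84\right) + 11889}{16660} = \left(82 + 11889\right) \frac{1}{16660} = 11971 \cdot \frac{1}{16660} = \frac{11971}{16660}$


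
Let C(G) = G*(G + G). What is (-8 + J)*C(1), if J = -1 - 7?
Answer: -32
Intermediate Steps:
C(G) = 2*G**2 (C(G) = G*(2*G) = 2*G**2)
J = -8
(-8 + J)*C(1) = (-8 - 8)*(2*1**2) = -32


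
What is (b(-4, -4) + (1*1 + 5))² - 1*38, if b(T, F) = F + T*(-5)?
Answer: 446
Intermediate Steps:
b(T, F) = F - 5*T
(b(-4, -4) + (1*1 + 5))² - 1*38 = ((-4 - 5*(-4)) + (1*1 + 5))² - 1*38 = ((-4 + 20) + (1 + 5))² - 38 = (16 + 6)² - 38 = 22² - 38 = 484 - 38 = 446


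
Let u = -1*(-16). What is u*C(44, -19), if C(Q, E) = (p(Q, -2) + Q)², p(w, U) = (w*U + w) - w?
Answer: 30976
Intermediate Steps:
p(w, U) = U*w (p(w, U) = (U*w + w) - w = (w + U*w) - w = U*w)
C(Q, E) = Q² (C(Q, E) = (-2*Q + Q)² = (-Q)² = Q²)
u = 16
u*C(44, -19) = 16*44² = 16*1936 = 30976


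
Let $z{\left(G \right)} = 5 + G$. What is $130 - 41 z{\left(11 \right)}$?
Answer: $-526$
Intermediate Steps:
$130 - 41 z{\left(11 \right)} = 130 - 41 \left(5 + 11\right) = 130 - 656 = -526$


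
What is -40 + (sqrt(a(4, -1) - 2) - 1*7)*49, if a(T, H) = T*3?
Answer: -383 + 49*sqrt(10) ≈ -228.05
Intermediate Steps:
a(T, H) = 3*T
-40 + (sqrt(a(4, -1) - 2) - 1*7)*49 = -40 + (sqrt(3*4 - 2) - 1*7)*49 = -40 + (sqrt(12 - 2) - 7)*49 = -40 + (sqrt(10) - 7)*49 = -40 + (-7 + sqrt(10))*49 = -40 + (-343 + 49*sqrt(10)) = -383 + 49*sqrt(10)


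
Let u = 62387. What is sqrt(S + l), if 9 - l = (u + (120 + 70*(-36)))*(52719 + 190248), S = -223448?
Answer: 2*I*sqrt(3643771217) ≈ 1.2073e+5*I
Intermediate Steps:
l = -14574861420 (l = 9 - (62387 + (120 + 70*(-36)))*(52719 + 190248) = 9 - (62387 + (120 - 2520))*242967 = 9 - (62387 - 2400)*242967 = 9 - 59987*242967 = 9 - 1*14574861429 = 9 - 14574861429 = -14574861420)
sqrt(S + l) = sqrt(-223448 - 14574861420) = sqrt(-14575084868) = 2*I*sqrt(3643771217)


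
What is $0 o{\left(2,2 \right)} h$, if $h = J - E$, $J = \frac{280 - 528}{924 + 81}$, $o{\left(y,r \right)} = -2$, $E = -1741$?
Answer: $0$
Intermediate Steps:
$J = - \frac{248}{1005} \approx -0.24677$
$h = \frac{1749457}{1005}$ ($h = - \frac{248}{1005} - -1741 = - \frac{248}{1005} + 1741 = \frac{1749457}{1005} \approx 1740.8$)
$0 o{\left(2,2 \right)} h = 0 \left(-2\right) \frac{1749457}{1005} = 0 \cdot \frac{1749457}{1005} = 0$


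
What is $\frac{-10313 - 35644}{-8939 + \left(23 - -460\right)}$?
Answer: $\frac{45957}{8456} \approx 5.4348$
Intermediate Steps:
$\frac{-10313 - 35644}{-8939 + \left(23 - -460\right)} = - \frac{45957}{-8939 + \left(23 + 460\right)} = - \frac{45957}{-8939 + 483} = - \frac{45957}{-8456} = \left(-45957\right) \left(- \frac{1}{8456}\right) = \frac{45957}{8456}$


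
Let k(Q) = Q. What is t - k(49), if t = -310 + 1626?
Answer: 1267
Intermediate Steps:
t = 1316
t - k(49) = 1316 - 1*49 = 1316 - 49 = 1267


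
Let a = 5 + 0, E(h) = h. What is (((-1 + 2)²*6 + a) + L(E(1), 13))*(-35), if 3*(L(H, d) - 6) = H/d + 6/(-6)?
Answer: -7595/13 ≈ -584.23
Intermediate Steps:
L(H, d) = 17/3 + H/(3*d) (L(H, d) = 6 + (H/d + 6/(-6))/3 = 6 + (H/d + 6*(-⅙))/3 = 6 + (H/d - 1)/3 = 6 + (-1 + H/d)/3 = 6 + (-⅓ + H/(3*d)) = 17/3 + H/(3*d))
a = 5
(((-1 + 2)²*6 + a) + L(E(1), 13))*(-35) = (((-1 + 2)²*6 + 5) + (⅓)*(1 + 17*13)/13)*(-35) = ((1²*6 + 5) + (⅓)*(1/13)*(1 + 221))*(-35) = ((1*6 + 5) + (⅓)*(1/13)*222)*(-35) = ((6 + 5) + 74/13)*(-35) = (11 + 74/13)*(-35) = (217/13)*(-35) = -7595/13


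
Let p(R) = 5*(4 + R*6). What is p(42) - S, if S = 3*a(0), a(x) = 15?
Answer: 1235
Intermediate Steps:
p(R) = 20 + 30*R (p(R) = 5*(4 + 6*R) = 20 + 30*R)
S = 45 (S = 3*15 = 45)
p(42) - S = (20 + 30*42) - 1*45 = (20 + 1260) - 45 = 1280 - 45 = 1235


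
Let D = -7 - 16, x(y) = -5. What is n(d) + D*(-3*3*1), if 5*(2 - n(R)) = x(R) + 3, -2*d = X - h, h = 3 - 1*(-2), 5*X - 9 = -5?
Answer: 1047/5 ≈ 209.40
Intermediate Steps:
X = 4/5 (X = 9/5 + (1/5)*(-5) = 9/5 - 1 = 4/5 ≈ 0.80000)
h = 5 (h = 3 + 2 = 5)
d = 21/10 (d = -(4/5 - 1*5)/2 = -(4/5 - 5)/2 = -1/2*(-21/5) = 21/10 ≈ 2.1000)
D = -23
n(R) = 12/5 (n(R) = 2 - (-5 + 3)/5 = 2 - 1/5*(-2) = 2 + 2/5 = 12/5)
n(d) + D*(-3*3*1) = 12/5 - 23*(-3*3) = 12/5 - (-207) = 12/5 - 23*(-9) = 12/5 + 207 = 1047/5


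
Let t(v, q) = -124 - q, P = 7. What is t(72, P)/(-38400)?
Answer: 131/38400 ≈ 0.0034115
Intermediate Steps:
t(72, P)/(-38400) = (-124 - 1*7)/(-38400) = (-124 - 7)*(-1/38400) = -131*(-1/38400) = 131/38400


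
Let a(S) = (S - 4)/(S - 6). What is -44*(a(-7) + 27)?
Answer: -15928/13 ≈ -1225.2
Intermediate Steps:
a(S) = (-4 + S)/(-6 + S)
-44*(a(-7) + 27) = -44*((-4 - 7)/(-6 - 7) + 27) = -44*(-11/(-13) + 27) = -44*(-1/13*(-11) + 27) = -44*(11/13 + 27) = -44*362/13 = -15928/13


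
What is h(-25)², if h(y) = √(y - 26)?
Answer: -51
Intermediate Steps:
h(y) = √(-26 + y)
h(-25)² = (√(-26 - 25))² = (√(-51))² = (I*√51)² = -51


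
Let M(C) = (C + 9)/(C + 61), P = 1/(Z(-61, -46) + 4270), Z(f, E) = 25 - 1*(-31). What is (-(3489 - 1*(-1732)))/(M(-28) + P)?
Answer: 82815502/9129 ≈ 9071.7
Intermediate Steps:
Z(f, E) = 56 (Z(f, E) = 25 + 31 = 56)
P = 1/4326 (P = 1/(56 + 4270) = 1/4326 ≈ 0.00023116)
M(C) = (9 + C)/(61 + C)
(-(3489 - 1*(-1732)))/(M(-28) + P) = (-(3489 - 1*(-1732)))/((9 - 28)/(61 - 28) + 1/4326) = (-(3489 + 1732))/(-19/33 + 1/4326) = (-1*5221)/((1/33)*(-19) + 1/4326) = -5221/(-19/33 + 1/4326) = -5221/(-9129/15862) = -5221*(-15862/9129) = 82815502/9129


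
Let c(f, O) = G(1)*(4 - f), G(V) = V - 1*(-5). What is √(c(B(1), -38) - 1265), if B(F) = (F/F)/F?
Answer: I*√1247 ≈ 35.313*I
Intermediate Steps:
G(V) = 5 + V (G(V) = V + 5 = 5 + V)
B(F) = 1/F
c(f, O) = 24 - 6*f (c(f, O) = (5 + 1)*(4 - f) = 6*(4 - f) = 24 - 6*f)
√(c(B(1), -38) - 1265) = √((24 - 6/1) - 1265) = √((24 - 6*1) - 1265) = √((24 - 6) - 1265) = √(18 - 1265) = √(-1247) = I*√1247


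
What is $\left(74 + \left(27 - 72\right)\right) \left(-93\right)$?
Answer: $-2697$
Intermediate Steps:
$\left(74 + \left(27 - 72\right)\right) \left(-93\right) = \left(74 - 45\right) \left(-93\right) = 29 \left(-93\right) = -2697$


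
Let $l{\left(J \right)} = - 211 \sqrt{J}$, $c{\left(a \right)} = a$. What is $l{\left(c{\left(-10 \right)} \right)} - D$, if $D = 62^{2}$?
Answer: $-3844 - 211 i \sqrt{10} \approx -3844.0 - 667.24 i$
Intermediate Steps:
$D = 3844$
$l{\left(c{\left(-10 \right)} \right)} - D = - 211 \sqrt{-10} - 3844 = - 211 i \sqrt{10} - 3844 = -3844 - 211 i \sqrt{10}$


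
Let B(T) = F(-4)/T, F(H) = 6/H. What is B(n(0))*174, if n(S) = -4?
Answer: 261/4 ≈ 65.250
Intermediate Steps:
B(T) = -3/(2*T) (B(T) = (6/(-4))/T = (6*(-¼))/T = -3/(2*T))
B(n(0))*174 = -3/2/(-4)*174 = -3/2*(-¼)*174 = (3/8)*174 = 261/4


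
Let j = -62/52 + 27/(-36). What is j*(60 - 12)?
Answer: -1212/13 ≈ -93.231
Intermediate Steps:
j = -101/52 (j = -62*1/52 + 27*(-1/36) = -31/26 - ¾ = -101/52 ≈ -1.9423)
j*(60 - 12) = -101*(60 - 12)/52 = -101/52*48 = -1212/13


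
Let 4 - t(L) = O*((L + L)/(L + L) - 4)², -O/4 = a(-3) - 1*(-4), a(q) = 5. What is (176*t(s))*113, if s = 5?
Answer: 6523264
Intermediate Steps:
O = -36 (O = -4*(5 - 1*(-4)) = -4*(5 + 4) = -4*9 = -36)
t(L) = 328 (t(L) = 4 - (-36)*((L + L)/(L + L) - 4)² = 4 - (-36)*((2*L)/((2*L)) - 4)² = 4 - (-36)*((2*L)*(1/(2*L)) - 4)² = 4 - (-36)*(1 - 4)² = 4 - (-36)*(-3)² = 4 - (-36)*9 = 4 - 1*(-324) = 4 + 324 = 328)
(176*t(s))*113 = (176*328)*113 = 57728*113 = 6523264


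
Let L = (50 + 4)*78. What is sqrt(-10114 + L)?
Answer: I*sqrt(5902) ≈ 76.824*I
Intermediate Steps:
L = 4212 (L = 54*78 = 4212)
sqrt(-10114 + L) = sqrt(-10114 + 4212) = sqrt(-5902) = I*sqrt(5902)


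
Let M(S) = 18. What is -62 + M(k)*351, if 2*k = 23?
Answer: 6256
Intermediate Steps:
k = 23/2 (k = (1/2)*23 = 23/2 ≈ 11.500)
-62 + M(k)*351 = -62 + 18*351 = -62 + 6318 = 6256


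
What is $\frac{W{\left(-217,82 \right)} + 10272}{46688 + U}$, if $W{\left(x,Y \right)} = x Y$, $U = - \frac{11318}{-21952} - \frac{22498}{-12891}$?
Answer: $- \frac{1064299935552}{6606280456025} \approx -0.1611$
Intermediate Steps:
$U = \frac{319888217}{141491616}$ ($U = \left(-11318\right) \left(- \frac{1}{21952}\right) - - \frac{22498}{12891} = \frac{5659}{10976} + \frac{22498}{12891} = \frac{319888217}{141491616} \approx 2.2608$)
$W{\left(x,Y \right)} = Y x$
$\frac{W{\left(-217,82 \right)} + 10272}{46688 + U} = \frac{82 \left(-217\right) + 10272}{46688 + \frac{319888217}{141491616}} = \frac{-17794 + 10272}{\frac{6606280456025}{141491616}} = \left(-7522\right) \frac{141491616}{6606280456025} = - \frac{1064299935552}{6606280456025}$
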